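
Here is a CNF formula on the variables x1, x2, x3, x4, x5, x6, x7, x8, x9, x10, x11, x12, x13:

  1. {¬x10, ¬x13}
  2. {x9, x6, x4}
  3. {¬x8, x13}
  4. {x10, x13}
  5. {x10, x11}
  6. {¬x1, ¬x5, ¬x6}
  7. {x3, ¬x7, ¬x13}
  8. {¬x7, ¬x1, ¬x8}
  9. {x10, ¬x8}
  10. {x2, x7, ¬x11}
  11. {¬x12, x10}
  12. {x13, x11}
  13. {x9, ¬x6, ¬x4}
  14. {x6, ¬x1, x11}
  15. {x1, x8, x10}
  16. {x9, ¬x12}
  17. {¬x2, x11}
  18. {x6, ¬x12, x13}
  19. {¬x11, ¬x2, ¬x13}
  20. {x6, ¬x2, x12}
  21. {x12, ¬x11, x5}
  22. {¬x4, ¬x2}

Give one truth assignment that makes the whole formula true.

x3 occurs only positively in the remaining clauses — set x3 = True.
Try x1 = False.
Set x2 = True and propagate.
  then x11 is forced to True.
  then x13 is forced to False.
  then x8 is forced to False.
  then x10 is forced to True.
  then x4 is forced to False.
Try x5 = True.
The remaining clauses are satisfied by x6 = True, x7 = False, x9 = False, x12 = False.
Every clause has at least one true literal under this assignment.

x1 = False  x2 = True  x3 = True  x4 = False  x5 = True  x6 = True  x7 = False  x8 = False  x9 = False  x10 = True  x11 = True  x12 = False  x13 = False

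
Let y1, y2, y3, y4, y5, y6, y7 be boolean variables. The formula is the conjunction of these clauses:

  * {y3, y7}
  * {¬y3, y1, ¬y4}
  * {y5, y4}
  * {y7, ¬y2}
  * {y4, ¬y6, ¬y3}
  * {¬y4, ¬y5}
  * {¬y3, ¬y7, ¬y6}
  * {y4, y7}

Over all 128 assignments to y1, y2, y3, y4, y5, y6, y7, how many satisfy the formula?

Split on y4, then y3.
  y4=T, y3=T: remaining (y1,y2,y5,y6,y7) ∈ {(T,F,F,F,F); (T,F,F,F,T); (T,F,F,T,F); (T,T,F,F,T)} — 4.
  y4=T, y3=F: forces y5=F; y7=T; y1, y2, y6 free → 2^3 = 8.
  y4=F, y3=T: remaining (y1,y2,y5,y6,y7) ∈ {(F,F,T,F,T); (F,T,T,F,T); (T,F,T,F,T); (T,T,T,F,T)} — 4.
  y4=F, y3=F: forces y5=T; y7=T; y1, y2, y6 free → 2^3 = 8.
Total: 4 + 8 + 4 + 8 = 24.

24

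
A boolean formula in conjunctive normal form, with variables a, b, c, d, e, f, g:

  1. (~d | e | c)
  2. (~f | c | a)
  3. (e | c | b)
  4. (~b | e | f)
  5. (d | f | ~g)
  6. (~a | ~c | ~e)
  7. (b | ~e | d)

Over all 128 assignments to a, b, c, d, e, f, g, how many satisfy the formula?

51

Case analysis on e and c:
  e=T, c=T: 11 of the 32 assignments to (a,b,d,f,g) work.
  e=T, c=F: 16 of the 32 assignments to (a,b,d,f,g) work.
  e=F, c=T: a free; 11 ways for (b,d,f,g) × 2^1 = 22.
  e=F, c=F: remaining (a,b,d,f,g) ∈ {(T,T,F,T,F); (T,T,F,T,T)} — 2.
Total: 11 + 16 + 22 + 2 = 51.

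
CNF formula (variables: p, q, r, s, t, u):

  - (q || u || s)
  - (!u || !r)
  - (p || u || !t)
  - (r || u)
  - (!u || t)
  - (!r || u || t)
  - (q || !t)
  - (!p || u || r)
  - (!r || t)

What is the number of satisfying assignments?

6

Satisfying assignments:
  p=F q=T r=F s=F t=T u=T
  p=F q=T r=F s=T t=T u=T
  p=T q=T r=F s=F t=T u=T
  p=T q=T r=F s=T t=T u=T
  p=T q=T r=T s=F t=T u=F
  p=T q=T r=T s=T t=T u=F
That's 6 in total.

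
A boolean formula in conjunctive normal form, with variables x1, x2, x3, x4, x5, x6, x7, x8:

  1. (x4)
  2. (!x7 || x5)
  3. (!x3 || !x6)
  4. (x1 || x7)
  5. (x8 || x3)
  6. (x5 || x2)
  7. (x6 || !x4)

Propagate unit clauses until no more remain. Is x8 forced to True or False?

True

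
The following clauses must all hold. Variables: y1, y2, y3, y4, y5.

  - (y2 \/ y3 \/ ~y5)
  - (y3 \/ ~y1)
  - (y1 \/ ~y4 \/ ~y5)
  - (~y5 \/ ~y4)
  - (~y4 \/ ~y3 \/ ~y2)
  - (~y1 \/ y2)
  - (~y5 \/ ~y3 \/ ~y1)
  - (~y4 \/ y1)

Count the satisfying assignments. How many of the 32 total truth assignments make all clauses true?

8

Case analysis on y1 and y3:
  y1=1, y3=1: remaining (y2,y4,y5) ∈ {(1,0,0)} — 1.
  y1=1, y3=0: a clause becomes empty — 0.
  y1=0, y3=1: remaining (y2,y4,y5) ∈ {(0,0,0); (0,0,1); (1,0,0); (1,0,1)} — 4.
  y1=0, y3=0: remaining (y2,y4,y5) ∈ {(0,0,0); (1,0,0); (1,0,1)} — 3.
Total: 1 + 0 + 4 + 3 = 8.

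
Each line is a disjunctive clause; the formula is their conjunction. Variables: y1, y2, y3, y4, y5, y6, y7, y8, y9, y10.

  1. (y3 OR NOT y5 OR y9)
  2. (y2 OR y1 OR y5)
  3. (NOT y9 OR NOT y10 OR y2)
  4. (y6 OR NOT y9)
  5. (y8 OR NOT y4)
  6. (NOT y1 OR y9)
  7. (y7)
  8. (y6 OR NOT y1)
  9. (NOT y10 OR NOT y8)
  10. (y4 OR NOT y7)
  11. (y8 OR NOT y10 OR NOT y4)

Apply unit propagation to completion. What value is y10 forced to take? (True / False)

False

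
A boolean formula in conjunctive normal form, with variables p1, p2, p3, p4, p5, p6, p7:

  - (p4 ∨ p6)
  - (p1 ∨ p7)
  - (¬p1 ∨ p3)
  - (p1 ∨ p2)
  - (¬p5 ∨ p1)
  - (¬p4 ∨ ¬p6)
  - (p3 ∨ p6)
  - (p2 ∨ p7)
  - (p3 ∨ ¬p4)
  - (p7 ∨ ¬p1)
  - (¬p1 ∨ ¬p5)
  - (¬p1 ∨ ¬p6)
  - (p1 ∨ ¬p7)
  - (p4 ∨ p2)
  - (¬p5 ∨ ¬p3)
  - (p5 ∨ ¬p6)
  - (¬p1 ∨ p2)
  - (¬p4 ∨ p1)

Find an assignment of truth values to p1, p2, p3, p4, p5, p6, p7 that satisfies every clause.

p1=True, p2=True, p3=True, p4=True, p5=False, p6=False, p7=True

Check each clause:
  1. (p6 ∨ p4) — p4 is true.
  2. (p1 ∨ p7) — p1 is true.
  3. (¬p1 ∨ p3) — p3 is true.
  4. (p1 ∨ p2) — p1 is true.
  5. (¬p5 ∨ p1) — p1 is true.
  6. (¬p6 ∨ ¬p4) — ¬p6 is true.
  7. (p3 ∨ p6) — p3 is true.
  8. (p2 ∨ p7) — p2 is true.
  9. (¬p4 ∨ p3) — p3 is true.
  10. (¬p1 ∨ p7) — p7 is true.
  11. (¬p1 ∨ ¬p5) — ¬p5 is true.
  12. (¬p6 ∨ ¬p1) — ¬p6 is true.
  13. (¬p7 ∨ p1) — p1 is true.
  14. (p2 ∨ p4) — p2 is true.
  15. (¬p3 ∨ ¬p5) — ¬p5 is true.
  16. (p5 ∨ ¬p6) — ¬p6 is true.
  17. (¬p1 ∨ p2) — p2 is true.
  18. (p1 ∨ ¬p4) — p1 is true.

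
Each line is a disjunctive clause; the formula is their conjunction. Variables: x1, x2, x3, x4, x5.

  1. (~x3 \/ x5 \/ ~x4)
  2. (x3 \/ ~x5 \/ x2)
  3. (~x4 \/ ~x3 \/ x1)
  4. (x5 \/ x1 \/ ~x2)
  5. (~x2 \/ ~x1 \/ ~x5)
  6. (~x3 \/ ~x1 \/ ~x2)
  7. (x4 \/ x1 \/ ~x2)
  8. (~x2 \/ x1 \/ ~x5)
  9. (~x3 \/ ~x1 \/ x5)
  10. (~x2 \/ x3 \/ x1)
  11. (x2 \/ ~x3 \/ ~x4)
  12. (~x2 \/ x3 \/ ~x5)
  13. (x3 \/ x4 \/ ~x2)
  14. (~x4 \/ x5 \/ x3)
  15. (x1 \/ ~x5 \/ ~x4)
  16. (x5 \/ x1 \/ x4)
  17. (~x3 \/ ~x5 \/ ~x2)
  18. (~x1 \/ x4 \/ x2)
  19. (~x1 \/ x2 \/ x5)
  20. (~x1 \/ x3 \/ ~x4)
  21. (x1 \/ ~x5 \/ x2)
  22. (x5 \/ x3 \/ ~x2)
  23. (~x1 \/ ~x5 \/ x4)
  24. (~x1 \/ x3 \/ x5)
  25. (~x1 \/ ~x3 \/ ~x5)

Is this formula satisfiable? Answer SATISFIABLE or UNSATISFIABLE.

UNSATISFIABLE

x1 = True:
  x3 = True:
    propagation gives x2=False, x5=True; an empty clause results — contradiction.
  x3 = False:
    propagation gives x4=False, x2=False; an empty clause results — contradiction.
x1 = False:
  x2 = True:
    propagation gives x5=True; an empty clause results — contradiction.
  x2 = False:
    propagation gives x5=False, x4=True, x3=False; an empty clause results — contradiction.
Every branch closes, so no satisfying assignment exists.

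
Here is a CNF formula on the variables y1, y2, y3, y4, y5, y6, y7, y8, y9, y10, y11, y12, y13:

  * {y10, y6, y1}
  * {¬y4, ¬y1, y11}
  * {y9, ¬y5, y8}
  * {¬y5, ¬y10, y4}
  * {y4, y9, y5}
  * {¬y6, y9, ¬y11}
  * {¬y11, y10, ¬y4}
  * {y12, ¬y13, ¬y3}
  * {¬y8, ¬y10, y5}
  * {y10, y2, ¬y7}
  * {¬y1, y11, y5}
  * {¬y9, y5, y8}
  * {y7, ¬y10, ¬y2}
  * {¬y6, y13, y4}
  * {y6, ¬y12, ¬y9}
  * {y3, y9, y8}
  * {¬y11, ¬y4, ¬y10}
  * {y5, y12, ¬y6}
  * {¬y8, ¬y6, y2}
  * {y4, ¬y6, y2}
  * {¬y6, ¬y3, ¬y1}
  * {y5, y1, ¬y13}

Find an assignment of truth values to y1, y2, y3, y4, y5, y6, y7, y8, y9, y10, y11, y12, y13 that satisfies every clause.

y1=False, y2=False, y3=False, y4=True, y5=True, y6=False, y7=True, y8=True, y9=True, y10=True, y11=False, y12=False, y13=True

Check each clause:
  1. {y10, y6, y1} — y10 is true.
  2. {y11, ¬y4, ¬y1} — ¬y1 is true.
  3. {y8, ¬y5, y9} — y8 is true.
  4. {¬y5, y4, ¬y10} — y4 is true.
  5. {y4, y9, y5} — y9 is true.
  6. {¬y6, ¬y11, y9} — y9 is true.
  7. {¬y11, y10, ¬y4} — y10 is true.
  8. {¬y13, ¬y3, y12} — ¬y3 is true.
  9. {¬y10, ¬y8, y5} — y5 is true.
  10. {¬y7, y10, y2} — y10 is true.
  11. {y11, y5, ¬y1} — y5 is true.
  12. {¬y9, y5, y8} — y8 is true.
  13. {¬y10, ¬y2, y7} — ¬y2 is true.
  14. {y4, y13, ¬y6} — ¬y6 is true.
  15. {y6, ¬y9, ¬y12} — ¬y12 is true.
  16. {y8, y3, y9} — y8 is true.
  17. {¬y11, ¬y4, ¬y10} — ¬y11 is true.
  18. {¬y6, y5, y12} — ¬y6 is true.
  19. {y2, ¬y8, ¬y6} — ¬y6 is true.
  20. {y4, ¬y6, y2} — ¬y6 is true.
  21. {¬y3, ¬y1, ¬y6} — ¬y6 is true.
  22. {¬y13, y5, y1} — y5 is true.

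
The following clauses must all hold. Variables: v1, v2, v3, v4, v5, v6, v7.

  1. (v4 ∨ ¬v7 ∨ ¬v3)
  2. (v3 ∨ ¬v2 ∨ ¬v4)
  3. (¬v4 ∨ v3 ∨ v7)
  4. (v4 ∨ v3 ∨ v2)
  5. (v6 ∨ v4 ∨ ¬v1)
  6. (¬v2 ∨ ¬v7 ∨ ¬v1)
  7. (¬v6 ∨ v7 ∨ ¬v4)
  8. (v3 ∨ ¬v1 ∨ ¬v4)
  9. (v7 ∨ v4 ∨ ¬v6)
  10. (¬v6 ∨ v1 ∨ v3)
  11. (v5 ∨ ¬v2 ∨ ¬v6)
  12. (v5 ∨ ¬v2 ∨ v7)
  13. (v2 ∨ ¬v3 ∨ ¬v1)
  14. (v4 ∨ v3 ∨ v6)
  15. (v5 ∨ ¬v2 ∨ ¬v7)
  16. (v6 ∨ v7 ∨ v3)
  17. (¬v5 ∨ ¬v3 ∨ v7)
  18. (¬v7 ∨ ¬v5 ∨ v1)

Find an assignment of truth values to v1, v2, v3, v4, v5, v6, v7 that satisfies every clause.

v1=F, v2=F, v3=T, v4=T, v5=F, v6=F, v7=F

Branch on v1: take v1 = False.
Branch on v2: take v2 = False.
The remaining clauses are satisfied by v3 = True, v4 = True, v5 = False, v6 = False, v7 = False.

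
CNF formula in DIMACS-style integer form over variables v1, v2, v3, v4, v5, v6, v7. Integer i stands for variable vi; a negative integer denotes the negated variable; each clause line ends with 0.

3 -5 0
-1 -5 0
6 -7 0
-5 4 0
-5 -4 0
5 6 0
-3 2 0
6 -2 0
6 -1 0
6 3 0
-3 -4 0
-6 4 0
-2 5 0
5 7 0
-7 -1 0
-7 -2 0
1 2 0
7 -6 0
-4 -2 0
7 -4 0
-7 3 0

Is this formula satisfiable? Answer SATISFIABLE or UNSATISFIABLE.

UNSATISFIABLE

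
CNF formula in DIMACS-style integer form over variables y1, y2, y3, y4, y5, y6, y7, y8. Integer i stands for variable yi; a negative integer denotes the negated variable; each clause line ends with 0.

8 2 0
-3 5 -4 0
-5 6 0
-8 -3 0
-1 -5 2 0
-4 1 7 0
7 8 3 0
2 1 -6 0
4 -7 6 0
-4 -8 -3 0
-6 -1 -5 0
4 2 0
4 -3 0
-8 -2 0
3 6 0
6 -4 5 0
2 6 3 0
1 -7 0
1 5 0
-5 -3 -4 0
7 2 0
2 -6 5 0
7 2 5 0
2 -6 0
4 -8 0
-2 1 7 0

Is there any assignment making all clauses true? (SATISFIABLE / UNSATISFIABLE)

SATISFIABLE

Try y1 = True.
For the remaining variables, y2 = True, y3 = False, y4 = True, y5 = False, y6 = True, y7 = True, y8 = False works.
So y1 = T, y2 = T, y3 = F, y4 = T, y5 = F, y6 = T, y7 = T, y8 = F is a satisfying assignment.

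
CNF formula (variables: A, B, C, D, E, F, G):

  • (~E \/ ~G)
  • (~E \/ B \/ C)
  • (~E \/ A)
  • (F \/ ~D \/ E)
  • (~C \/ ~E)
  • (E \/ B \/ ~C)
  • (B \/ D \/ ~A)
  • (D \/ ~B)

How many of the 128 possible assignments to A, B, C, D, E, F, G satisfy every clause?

18

Case analysis on E and B:
  E=1, B=1: remaining (A,C,D,F,G) ∈ {(1,0,1,0,0); (1,0,1,1,0)} — 2.
  E=1, B=0: a clause becomes empty — 0.
  E=0, B=1: forces D=1; F=1; A, C, G free → 2^3 = 8.
  E=0, B=0: G free; 4 ways for (A,C,D,F) × 2^1 = 8.
Total: 2 + 0 + 8 + 8 = 18.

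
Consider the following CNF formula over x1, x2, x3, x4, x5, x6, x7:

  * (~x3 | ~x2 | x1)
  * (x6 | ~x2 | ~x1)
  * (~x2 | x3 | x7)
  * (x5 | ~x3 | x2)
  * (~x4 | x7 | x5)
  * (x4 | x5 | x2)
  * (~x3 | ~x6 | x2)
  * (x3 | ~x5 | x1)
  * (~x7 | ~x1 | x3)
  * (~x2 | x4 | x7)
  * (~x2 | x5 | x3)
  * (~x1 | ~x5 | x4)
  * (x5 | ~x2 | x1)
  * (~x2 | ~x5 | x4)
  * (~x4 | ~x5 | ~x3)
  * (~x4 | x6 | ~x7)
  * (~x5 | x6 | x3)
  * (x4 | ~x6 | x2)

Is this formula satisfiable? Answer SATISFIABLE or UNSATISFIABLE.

SATISFIABLE

Branch on x1: take x1 = True.
Try x2 = True.
  then x6 is forced to True.
For the remaining variables, x3 = True, x4 = False, x5 = False, x7 = True works.
Every clause has at least one true literal under this assignment.
So x1=True  x2=True  x3=True  x4=False  x5=False  x6=True  x7=True is a satisfying assignment.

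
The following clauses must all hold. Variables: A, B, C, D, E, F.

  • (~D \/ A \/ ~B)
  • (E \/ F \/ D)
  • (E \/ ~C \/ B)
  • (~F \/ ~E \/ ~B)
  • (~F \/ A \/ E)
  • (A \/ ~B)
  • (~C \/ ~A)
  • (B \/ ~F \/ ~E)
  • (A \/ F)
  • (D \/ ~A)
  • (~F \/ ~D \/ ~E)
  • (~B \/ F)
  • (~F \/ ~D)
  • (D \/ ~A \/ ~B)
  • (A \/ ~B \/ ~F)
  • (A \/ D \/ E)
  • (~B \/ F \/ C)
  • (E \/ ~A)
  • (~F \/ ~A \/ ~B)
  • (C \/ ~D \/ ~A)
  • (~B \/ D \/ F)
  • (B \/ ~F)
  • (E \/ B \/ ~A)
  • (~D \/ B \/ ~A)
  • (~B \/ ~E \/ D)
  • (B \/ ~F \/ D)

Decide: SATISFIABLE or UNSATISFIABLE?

B = True:
  propagation gives A=True, C=False, D=True; an empty clause results — contradiction.
B = False:
  propagation gives F=False, A=True, C=False, D=True; an empty clause results — contradiction.
Every branch closes, so no satisfying assignment exists.

UNSATISFIABLE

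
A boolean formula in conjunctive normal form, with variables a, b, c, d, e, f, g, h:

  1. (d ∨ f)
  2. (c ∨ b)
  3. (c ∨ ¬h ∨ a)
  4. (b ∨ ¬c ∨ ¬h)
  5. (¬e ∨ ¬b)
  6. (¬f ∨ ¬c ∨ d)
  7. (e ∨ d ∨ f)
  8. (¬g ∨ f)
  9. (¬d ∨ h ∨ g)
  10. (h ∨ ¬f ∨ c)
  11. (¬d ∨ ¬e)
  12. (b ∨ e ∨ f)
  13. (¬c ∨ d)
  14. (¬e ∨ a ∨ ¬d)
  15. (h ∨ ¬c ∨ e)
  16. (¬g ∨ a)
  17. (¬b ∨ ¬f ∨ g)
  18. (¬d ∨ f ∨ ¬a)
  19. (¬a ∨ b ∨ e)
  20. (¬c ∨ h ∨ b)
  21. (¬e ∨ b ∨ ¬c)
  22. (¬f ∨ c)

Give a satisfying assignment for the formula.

a=T  b=T  c=T  d=T  e=F  f=T  g=T  h=T

Branch on a: take a = True.
For the remaining variables, b = True, c = True, d = True, e = False, f = True, g = True, h = True works.
Every clause has at least one true literal under this assignment.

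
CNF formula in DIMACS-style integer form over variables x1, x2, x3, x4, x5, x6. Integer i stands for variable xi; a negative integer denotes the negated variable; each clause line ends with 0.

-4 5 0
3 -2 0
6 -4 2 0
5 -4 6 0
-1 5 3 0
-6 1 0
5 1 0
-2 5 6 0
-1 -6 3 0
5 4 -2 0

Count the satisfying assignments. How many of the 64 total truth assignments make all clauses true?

Split on x5, then x6.
  x5=T, x6=T: remaining (x1,x2,x3,x4) ∈ {(T,F,T,F); (T,F,T,T); (T,T,T,F); (T,T,T,T)} — 4.
  x5=T, x6=F: x1 free; 4 ways for (x2,x3,x4) × 2^1 = 8.
  x5=F, x6=T: remaining (x1,x2,x3,x4) ∈ {(T,F,T,F)} — 1.
  x5=F, x6=F: remaining (x1,x2,x3,x4) ∈ {(T,F,T,F)} — 1.
Total: 4 + 8 + 1 + 1 = 14.

14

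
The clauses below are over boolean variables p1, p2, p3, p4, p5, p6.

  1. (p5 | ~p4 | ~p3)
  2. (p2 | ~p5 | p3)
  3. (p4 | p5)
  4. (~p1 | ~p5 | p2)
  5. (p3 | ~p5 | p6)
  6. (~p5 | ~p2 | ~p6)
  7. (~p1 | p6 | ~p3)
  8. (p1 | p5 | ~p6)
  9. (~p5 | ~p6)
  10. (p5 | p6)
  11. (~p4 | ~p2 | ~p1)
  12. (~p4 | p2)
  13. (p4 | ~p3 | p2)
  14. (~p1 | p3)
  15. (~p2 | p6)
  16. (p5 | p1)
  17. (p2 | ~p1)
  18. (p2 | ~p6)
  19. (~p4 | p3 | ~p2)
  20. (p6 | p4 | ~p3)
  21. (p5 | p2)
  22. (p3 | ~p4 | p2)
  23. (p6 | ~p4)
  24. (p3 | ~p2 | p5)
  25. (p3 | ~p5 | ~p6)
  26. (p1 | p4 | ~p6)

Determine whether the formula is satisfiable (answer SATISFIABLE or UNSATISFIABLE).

p2 = True:
  propagation gives p6=True, p5=False, p4=True, p3=False; an empty clause results — contradiction.
p2 = False:
  propagation gives p4=False, p5=True, p3=True; an empty clause results — contradiction.
Every branch closes, so no satisfying assignment exists.

UNSATISFIABLE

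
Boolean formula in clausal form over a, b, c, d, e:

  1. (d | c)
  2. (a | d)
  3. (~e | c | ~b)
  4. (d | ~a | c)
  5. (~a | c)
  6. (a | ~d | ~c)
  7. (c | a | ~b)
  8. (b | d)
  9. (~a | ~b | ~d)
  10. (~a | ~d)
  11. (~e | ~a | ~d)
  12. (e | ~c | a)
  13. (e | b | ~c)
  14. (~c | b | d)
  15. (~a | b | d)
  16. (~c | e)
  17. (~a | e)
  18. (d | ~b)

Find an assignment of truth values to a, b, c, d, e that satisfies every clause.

a = 0  b = 0  c = 0  d = 1  e = 1

Set a = False and propagate.
  then d is forced to True.
  then c is forced to False.
  then b is forced to False.
e is now unconstrained; take e = True.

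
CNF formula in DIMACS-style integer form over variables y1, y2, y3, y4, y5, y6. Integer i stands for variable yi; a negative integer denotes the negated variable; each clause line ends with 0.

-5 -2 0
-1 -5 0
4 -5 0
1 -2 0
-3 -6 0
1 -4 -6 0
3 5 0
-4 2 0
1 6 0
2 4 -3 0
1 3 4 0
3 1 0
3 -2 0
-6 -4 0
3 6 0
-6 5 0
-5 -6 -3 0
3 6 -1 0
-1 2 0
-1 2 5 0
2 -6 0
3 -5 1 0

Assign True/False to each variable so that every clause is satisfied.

Branch on y1: take y1 = True.
  then y5 is forced to False.
  then y3 is forced to True.
  then y6 is forced to False.
  then y2 is forced to True.
y4 is now unconstrained; take y4 = False.

y1=True, y2=True, y3=True, y4=False, y5=False, y6=False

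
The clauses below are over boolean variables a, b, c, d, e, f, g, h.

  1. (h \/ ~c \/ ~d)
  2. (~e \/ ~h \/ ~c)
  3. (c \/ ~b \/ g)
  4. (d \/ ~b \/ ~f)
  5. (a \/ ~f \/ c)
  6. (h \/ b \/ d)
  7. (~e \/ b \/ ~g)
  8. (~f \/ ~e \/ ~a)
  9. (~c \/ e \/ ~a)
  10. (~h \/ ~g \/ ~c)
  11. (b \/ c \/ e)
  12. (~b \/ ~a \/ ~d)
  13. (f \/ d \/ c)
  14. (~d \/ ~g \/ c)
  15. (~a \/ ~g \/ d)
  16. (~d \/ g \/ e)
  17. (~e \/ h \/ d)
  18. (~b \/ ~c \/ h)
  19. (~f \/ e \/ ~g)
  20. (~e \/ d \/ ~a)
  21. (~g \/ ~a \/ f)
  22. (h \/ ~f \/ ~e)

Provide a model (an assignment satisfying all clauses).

a = 1  b = 0  c = 0  d = 1  e = 1  f = 0  g = 0  h = 0

Branch on a: take a = True.
Try b = False.
Branch on c: take c = False.
  then e is forced to True.
  then g is forced to False.
  then f is forced to False.
  then d is forced to True.
h is now unconstrained; take h = False.
Check each clause:
  1. (h \/ ~d \/ ~c) — ~c is true.
  2. (~e \/ ~c \/ ~h) — ~h is true.
  3. (g \/ c \/ ~b) — ~b is true.
  4. (d \/ ~b \/ ~f) — ~f is true.
  5. (~f \/ a \/ c) — a is true.
  6. (d \/ h \/ b) — d is true.
  7. (~g \/ ~e \/ b) — ~g is true.
  8. (~f \/ ~e \/ ~a) — ~f is true.
  9. (e \/ ~a \/ ~c) — ~c is true.
  10. (~c \/ ~h \/ ~g) — ~h is true.
  11. (c \/ b \/ e) — e is true.
  12. (~b \/ ~a \/ ~d) — ~b is true.
  13. (c \/ d \/ f) — d is true.
  14. (~g \/ ~d \/ c) — ~g is true.
  15. (~a \/ d \/ ~g) — ~g is true.
  16. (~d \/ g \/ e) — e is true.
  17. (d \/ ~e \/ h) — d is true.
  18. (~c \/ h \/ ~b) — ~c is true.
  19. (~g \/ ~f \/ e) — ~g is true.
  20. (d \/ ~a \/ ~e) — d is true.
  21. (~a \/ f \/ ~g) — ~g is true.
  22. (h \/ ~e \/ ~f) — ~f is true.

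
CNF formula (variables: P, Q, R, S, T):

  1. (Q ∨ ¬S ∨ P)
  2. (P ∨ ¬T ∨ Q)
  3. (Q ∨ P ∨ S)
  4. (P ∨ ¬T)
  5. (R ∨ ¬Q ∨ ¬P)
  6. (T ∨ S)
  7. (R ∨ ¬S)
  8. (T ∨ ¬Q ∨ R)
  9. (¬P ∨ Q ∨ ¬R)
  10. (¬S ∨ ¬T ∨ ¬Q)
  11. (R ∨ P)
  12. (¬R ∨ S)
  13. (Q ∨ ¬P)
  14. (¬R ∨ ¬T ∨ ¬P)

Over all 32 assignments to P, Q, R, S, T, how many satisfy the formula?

Satisfying assignments:
  P=0 Q=1 R=1 S=1 T=0
  P=1 Q=1 R=1 S=1 T=0
That's 2 in total.

2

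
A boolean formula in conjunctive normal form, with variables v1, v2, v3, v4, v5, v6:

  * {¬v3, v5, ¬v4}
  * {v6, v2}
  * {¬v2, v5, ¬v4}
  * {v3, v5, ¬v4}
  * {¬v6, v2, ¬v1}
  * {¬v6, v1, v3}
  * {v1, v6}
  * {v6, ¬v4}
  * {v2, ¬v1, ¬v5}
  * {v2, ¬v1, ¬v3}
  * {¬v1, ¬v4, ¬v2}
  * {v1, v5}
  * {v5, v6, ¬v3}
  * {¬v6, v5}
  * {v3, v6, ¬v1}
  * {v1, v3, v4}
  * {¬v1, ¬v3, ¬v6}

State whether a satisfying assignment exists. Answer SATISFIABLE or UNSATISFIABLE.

SATISFIABLE

Branch on v1: take v1 = False.
  then v6 is forced to True.
  then v3 is forced to True.
  then v5 is forced to True.
v2, v4 are now unconstrained; take v2 = False, v4 = True.
So v1=False, v2=False, v3=True, v4=True, v5=True, v6=True is a satisfying assignment.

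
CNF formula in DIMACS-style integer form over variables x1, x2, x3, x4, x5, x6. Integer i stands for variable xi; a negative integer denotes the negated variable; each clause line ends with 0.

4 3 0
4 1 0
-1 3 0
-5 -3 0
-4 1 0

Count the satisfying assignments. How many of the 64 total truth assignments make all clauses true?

Case analysis on x1 and x3:
  x1=T, x3=T: forces x5=F; x2, x4, x6 free → 2^3 = 8.
  x1=T, x3=F: a clause becomes empty — 0.
  x1=F, x3=T: a clause becomes empty — 0.
  x1=F, x3=F: a clause becomes empty — 0.
Total: 8 + 0 + 0 + 0 = 8.

8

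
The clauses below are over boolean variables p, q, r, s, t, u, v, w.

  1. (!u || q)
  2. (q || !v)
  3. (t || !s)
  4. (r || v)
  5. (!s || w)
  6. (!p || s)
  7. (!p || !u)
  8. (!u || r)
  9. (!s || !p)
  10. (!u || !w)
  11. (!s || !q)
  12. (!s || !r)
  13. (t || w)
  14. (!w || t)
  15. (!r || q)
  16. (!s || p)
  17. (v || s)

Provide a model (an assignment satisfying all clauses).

p=F, q=T, r=T, s=F, t=T, u=F, v=T, w=T

t occurs only positively in the remaining clauses — set t = True.
Pure literal: u appears only negated; assign u = False.
Branch on p: take p = False.
  then s is forced to False.
  then v is forced to True.
  then q is forced to True.
r, w are now unconstrained; take r = True, w = True.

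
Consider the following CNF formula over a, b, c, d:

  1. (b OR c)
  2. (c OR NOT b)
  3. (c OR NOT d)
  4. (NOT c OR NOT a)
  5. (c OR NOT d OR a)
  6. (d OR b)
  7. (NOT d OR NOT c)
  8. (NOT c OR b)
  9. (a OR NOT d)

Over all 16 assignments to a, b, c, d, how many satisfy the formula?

Satisfying assignments:
  a=0 b=1 c=1 d=0
That's 1 in total.

1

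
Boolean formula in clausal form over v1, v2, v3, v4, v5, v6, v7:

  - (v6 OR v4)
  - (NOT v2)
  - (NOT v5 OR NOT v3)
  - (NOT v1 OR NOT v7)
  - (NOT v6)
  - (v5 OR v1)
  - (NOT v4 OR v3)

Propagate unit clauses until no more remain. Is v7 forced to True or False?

False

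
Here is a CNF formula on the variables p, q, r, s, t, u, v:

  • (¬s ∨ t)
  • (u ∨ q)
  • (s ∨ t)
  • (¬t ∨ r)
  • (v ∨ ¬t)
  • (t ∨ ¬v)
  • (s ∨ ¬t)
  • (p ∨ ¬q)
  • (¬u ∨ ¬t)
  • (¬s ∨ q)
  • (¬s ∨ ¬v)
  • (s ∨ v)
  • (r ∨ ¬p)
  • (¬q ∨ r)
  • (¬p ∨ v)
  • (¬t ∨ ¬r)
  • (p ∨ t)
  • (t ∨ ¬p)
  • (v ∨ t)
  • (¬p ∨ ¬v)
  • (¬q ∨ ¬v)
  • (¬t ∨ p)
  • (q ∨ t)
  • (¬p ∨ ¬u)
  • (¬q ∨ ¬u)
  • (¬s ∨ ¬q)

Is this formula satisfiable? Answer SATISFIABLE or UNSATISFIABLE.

UNSATISFIABLE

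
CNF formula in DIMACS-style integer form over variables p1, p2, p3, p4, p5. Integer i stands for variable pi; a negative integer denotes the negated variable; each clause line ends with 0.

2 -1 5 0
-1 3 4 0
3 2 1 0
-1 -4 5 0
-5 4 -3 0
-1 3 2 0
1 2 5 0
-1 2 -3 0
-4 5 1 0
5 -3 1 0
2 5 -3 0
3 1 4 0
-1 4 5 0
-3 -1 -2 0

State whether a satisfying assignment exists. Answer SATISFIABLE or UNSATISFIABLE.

SATISFIABLE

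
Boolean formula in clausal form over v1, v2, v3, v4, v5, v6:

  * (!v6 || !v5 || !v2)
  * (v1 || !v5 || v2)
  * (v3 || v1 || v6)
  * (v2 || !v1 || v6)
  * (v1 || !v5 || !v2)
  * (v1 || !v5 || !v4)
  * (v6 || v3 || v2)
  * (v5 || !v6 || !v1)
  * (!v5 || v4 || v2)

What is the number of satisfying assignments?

22

Split on v1, then v2.
  v1=T, v2=T: forces v6=F; v3, v4, v5 free → 2^3 = 8.
  v1=T, v2=F: remaining (v3,v4,v5,v6) ∈ {(F,T,T,T); (T,T,T,T)} — 2.
  v1=F, v2=T: v4 free; 3 ways for (v3,v5,v6) × 2^1 = 6.
  v1=F, v2=F: v4 free; 3 ways for (v3,v5,v6) × 2^1 = 6.
Total: 8 + 2 + 6 + 6 = 22.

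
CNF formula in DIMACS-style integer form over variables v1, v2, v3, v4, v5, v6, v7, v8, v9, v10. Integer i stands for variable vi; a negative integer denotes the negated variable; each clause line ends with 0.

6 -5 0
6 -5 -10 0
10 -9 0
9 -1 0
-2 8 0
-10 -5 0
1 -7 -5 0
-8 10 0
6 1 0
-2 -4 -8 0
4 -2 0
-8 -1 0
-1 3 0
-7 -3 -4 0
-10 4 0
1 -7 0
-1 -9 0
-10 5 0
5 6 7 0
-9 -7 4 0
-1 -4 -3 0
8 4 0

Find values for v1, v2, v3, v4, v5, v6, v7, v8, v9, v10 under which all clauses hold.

v1=0  v2=0  v3=0  v4=1  v5=0  v6=1  v7=0  v8=0  v9=0  v10=0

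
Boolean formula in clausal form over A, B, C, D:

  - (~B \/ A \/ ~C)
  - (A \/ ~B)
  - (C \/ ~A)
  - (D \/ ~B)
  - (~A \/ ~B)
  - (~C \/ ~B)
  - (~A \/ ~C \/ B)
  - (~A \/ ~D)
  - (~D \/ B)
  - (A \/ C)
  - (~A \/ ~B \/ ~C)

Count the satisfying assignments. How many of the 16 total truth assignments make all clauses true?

Satisfying assignments:
  A=F B=F C=T D=F
That's 1 in total.

1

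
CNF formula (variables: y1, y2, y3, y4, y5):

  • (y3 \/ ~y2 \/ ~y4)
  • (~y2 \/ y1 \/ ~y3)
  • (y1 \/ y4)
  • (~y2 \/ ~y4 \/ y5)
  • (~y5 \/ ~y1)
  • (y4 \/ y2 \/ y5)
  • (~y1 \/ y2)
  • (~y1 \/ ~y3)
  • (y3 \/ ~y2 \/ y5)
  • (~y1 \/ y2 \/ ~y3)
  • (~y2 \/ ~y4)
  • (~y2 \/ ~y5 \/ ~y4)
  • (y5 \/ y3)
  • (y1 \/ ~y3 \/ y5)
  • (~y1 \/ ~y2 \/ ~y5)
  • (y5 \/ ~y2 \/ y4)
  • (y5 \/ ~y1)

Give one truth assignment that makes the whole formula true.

y1 = False, y2 = False, y3 = True, y4 = True, y5 = True

Check each clause:
  1. (~y2 \/ y3 \/ ~y4) — y3 is true.
  2. (y1 \/ ~y2 \/ ~y3) — ~y2 is true.
  3. (y1 \/ y4) — y4 is true.
  4. (y5 \/ ~y2 \/ ~y4) — y5 is true.
  5. (~y1 \/ ~y5) — ~y1 is true.
  6. (y5 \/ y4 \/ y2) — y4 is true.
  7. (y2 \/ ~y1) — ~y1 is true.
  8. (~y1 \/ ~y3) — ~y1 is true.
  9. (y3 \/ ~y2 \/ y5) — y3 is true.
  10. (~y3 \/ y2 \/ ~y1) — ~y1 is true.
  11. (~y4 \/ ~y2) — ~y2 is true.
  12. (~y4 \/ ~y5 \/ ~y2) — ~y2 is true.
  13. (y5 \/ y3) — y3 is true.
  14. (~y3 \/ y5 \/ y1) — y5 is true.
  15. (~y5 \/ ~y1 \/ ~y2) — ~y1 is true.
  16. (y4 \/ ~y2 \/ y5) — y4 is true.
  17. (~y1 \/ y5) — y5 is true.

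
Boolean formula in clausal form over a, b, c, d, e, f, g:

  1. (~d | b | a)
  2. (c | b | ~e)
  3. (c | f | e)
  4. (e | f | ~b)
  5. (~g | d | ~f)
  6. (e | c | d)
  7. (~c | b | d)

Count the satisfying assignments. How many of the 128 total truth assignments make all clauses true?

Split on b, then c.
  b=T, c=T: a free; 10 ways for (d,e,f,g) × 2^1 = 20.
  b=T, c=F: a free; 9 ways for (d,e,f,g) × 2^1 = 18.
  b=F, c=T: forces a=T; d=T; e, f, g free → 2^3 = 8.
  b=F, c=F: remaining (a,d,e,f,g) ∈ {(T,T,F,T,F); (T,T,F,T,T)} — 2.
Total: 20 + 18 + 8 + 2 = 48.

48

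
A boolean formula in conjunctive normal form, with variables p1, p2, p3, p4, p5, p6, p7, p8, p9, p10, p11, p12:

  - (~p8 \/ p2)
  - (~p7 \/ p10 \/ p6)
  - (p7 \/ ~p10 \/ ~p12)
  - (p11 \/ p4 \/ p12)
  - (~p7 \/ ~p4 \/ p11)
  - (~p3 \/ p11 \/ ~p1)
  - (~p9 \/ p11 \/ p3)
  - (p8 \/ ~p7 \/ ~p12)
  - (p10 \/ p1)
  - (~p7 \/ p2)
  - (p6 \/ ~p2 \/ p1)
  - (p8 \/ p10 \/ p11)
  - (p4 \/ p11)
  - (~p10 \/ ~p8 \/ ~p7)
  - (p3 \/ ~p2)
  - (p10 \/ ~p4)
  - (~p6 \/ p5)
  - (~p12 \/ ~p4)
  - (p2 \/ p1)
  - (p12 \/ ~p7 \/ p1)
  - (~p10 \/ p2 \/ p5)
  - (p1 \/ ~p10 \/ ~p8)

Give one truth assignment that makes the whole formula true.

p5 occurs only positively in the remaining clauses — set p5 = True.
Pure literal: p9 appears only negated; assign p9 = False.
Branch on p1: take p1 = True.
Set p2 = True and propagate.
  then p3 is forced to True.
  then p11 is forced to True.
For the remaining variables, p4 = True, p6 = False, p7 = False, p8 = False, p10 = True, p12 = False works.
Every clause has at least one true literal under this assignment.

p1 = True  p2 = True  p3 = True  p4 = True  p5 = True  p6 = False  p7 = False  p8 = False  p9 = False  p10 = True  p11 = True  p12 = False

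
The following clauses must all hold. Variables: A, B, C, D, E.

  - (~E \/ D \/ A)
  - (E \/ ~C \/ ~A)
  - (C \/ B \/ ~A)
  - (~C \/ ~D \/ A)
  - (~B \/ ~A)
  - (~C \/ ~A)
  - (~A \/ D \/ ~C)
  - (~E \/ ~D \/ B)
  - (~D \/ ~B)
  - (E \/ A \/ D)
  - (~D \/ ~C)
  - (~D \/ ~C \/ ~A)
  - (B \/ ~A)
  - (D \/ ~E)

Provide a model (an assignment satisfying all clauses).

A = F, B = F, C = F, D = T, E = F

Check each clause:
  1. (A \/ ~E \/ D) — ~E is true.
  2. (~A \/ ~C \/ E) — ~C is true.
  3. (C \/ ~A \/ B) — ~A is true.
  4. (~C \/ ~D \/ A) — ~C is true.
  5. (~A \/ ~B) — ~A is true.
  6. (~C \/ ~A) — ~C is true.
  7. (D \/ ~A \/ ~C) — D is true.
  8. (B \/ ~D \/ ~E) — ~E is true.
  9. (~D \/ ~B) — ~B is true.
  10. (E \/ D \/ A) — D is true.
  11. (~D \/ ~C) — ~C is true.
  12. (~D \/ ~C \/ ~A) — ~C is true.
  13. (~A \/ B) — ~A is true.
  14. (~E \/ D) — ~E is true.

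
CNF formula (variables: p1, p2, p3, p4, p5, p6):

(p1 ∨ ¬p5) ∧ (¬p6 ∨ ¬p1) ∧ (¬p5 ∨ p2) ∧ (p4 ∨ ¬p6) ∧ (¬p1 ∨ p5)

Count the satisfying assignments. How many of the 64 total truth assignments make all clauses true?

Split on p1, then p5.
  p1=T, p5=T: remaining (p2,p3,p4,p6) ∈ {(T,F,F,F); (T,F,T,F); (T,T,F,F); (T,T,T,F)} — 4.
  p1=T, p5=F: a clause becomes empty — 0.
  p1=F, p5=T: a clause becomes empty — 0.
  p1=F, p5=F: p2, p3 free; 3 ways for (p4,p6) × 2^2 = 12.
Total: 4 + 0 + 0 + 12 = 16.

16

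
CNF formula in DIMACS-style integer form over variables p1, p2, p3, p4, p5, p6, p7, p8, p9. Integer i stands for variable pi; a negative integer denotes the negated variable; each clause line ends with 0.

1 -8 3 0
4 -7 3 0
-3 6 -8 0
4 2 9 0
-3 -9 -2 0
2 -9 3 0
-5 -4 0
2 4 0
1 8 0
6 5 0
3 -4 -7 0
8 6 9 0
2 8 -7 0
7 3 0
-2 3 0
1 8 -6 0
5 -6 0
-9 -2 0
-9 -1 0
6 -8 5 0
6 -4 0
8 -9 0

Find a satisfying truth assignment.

Set p1 = False and propagate.
  then p8 is forced to True.
  then p3 is forced to True.
  then p6 is forced to True.
  then p5 is forced to True.
  then p4 is forced to False.
  then p2 is forced to True.
  then p9 is forced to False.
p7 is now unconstrained; take p7 = True.

p1=F, p2=T, p3=T, p4=F, p5=T, p6=T, p7=T, p8=T, p9=F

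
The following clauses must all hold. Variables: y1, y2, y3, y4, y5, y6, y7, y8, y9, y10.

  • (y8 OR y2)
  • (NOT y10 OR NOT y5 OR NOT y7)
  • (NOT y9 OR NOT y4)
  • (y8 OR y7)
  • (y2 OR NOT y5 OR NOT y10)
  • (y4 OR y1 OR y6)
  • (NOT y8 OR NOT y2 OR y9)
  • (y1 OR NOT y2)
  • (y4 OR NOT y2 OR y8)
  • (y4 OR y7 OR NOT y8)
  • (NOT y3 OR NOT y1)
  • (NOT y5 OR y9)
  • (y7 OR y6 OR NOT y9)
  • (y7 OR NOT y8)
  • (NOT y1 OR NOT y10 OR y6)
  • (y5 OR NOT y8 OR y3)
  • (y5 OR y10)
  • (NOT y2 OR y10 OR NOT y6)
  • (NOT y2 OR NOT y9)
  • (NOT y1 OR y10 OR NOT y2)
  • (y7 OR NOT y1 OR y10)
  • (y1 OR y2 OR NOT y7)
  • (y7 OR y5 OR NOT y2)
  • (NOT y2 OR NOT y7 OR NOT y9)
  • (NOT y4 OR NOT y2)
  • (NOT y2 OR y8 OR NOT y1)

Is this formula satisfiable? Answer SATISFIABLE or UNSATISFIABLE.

SATISFIABLE

Branch on y1: take y1 = True.
  then y3 is forced to False.
Set y2 = False and propagate.
  then y8 is forced to True.
  then y7 is forced to True.
  then y5 is forced to True.
  then y10 is forced to False.
  then y9 is forced to True.
  then y4 is forced to False.
y6 is now unconstrained; take y6 = True.
So y1 = 1, y2 = 0, y3 = 0, y4 = 0, y5 = 1, y6 = 1, y7 = 1, y8 = 1, y9 = 1, y10 = 0 is a satisfying assignment.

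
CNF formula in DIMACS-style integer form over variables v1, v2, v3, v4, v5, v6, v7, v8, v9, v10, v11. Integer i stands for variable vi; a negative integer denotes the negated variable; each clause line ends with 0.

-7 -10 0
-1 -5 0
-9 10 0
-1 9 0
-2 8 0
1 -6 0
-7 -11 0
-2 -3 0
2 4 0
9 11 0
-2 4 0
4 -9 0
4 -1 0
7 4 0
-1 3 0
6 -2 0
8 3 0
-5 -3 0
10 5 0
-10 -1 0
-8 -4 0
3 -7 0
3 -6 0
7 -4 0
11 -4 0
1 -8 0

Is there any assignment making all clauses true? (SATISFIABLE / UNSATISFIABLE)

UNSATISFIABLE

v4 = True:
  propagation gives v8=False, v2=False, v3=True, v5=False; an empty clause results — contradiction.
v4 = False:
  propagation gives v2=True; an empty clause results — contradiction.
Every branch closes, so no satisfying assignment exists.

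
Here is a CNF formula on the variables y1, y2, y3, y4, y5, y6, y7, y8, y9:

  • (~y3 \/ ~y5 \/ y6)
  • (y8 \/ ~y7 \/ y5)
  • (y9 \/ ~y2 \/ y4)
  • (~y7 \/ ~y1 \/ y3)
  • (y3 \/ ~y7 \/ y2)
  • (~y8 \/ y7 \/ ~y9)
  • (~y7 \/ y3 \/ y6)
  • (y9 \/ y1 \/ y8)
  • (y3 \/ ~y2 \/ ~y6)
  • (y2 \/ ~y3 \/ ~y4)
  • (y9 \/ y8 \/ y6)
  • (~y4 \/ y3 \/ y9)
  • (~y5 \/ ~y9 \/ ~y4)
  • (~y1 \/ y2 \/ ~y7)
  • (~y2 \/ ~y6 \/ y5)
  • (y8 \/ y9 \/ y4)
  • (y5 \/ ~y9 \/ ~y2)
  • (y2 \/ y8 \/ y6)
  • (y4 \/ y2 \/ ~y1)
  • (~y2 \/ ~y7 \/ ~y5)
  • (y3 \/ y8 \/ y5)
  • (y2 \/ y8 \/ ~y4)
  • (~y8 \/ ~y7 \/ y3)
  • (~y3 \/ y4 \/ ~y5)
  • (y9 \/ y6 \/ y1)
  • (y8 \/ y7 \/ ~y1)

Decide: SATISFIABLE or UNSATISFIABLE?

SATISFIABLE

Branch on y1: take y1 = True.
Try y2 = True.
The remaining clauses are satisfied by y3 = True, y4 = True, y5 = False, y6 = False, y7 = False, y8 = True, y9 = False.
Every clause has at least one true literal under this assignment.
So y1=True, y2=True, y3=True, y4=True, y5=False, y6=False, y7=False, y8=True, y9=False is a satisfying assignment.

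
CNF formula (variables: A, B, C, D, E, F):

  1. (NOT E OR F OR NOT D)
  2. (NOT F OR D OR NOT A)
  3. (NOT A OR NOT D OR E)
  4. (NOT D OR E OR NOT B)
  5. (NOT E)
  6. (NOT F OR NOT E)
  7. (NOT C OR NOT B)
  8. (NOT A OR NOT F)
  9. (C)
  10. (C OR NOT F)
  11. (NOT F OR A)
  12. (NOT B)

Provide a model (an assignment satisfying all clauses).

A=F, B=F, C=T, D=F, E=F, F=F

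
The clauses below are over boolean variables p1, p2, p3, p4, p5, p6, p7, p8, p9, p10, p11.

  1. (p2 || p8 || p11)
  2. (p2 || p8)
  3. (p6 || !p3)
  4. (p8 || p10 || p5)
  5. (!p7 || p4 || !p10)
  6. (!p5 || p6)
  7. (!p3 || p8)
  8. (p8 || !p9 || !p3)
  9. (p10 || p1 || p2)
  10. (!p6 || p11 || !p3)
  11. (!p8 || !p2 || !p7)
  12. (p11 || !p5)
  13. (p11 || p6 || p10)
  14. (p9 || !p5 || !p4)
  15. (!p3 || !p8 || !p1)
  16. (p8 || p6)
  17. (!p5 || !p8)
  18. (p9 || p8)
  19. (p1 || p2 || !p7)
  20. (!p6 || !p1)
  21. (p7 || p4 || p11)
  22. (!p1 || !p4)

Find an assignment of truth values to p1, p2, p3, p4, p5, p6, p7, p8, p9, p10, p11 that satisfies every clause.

p1=T, p2=T, p3=F, p4=F, p5=F, p6=F, p7=F, p8=T, p9=F, p10=F, p11=T

Pure literal: p3 appears only negated; assign p3 = False.
Pure literal: p11 appears only positively; assign p11 = True.
Set p1 = True and propagate.
  then p6 is forced to False.
  then p5 is forced to False.
  then p8 is forced to True.
  then p4 is forced to False.
The remaining clauses are satisfied by p2 = True, p7 = False, p9 = False, p10 = False.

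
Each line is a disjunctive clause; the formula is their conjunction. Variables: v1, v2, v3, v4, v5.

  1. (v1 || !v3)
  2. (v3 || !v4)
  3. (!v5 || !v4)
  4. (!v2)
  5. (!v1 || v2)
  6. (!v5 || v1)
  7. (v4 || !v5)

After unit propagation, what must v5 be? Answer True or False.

(!v2) is a unit clause: v2 = False.
(!v1 || v2): since v2 = False, the clause reduces to (!v1). v1 = False.
From (v1 || !v3) and v1 = False: v3 = False.
(!v4 || v3) with v3 = False leaves only !v4, so v4 = False.
(!v5 || v1): since v1 = False, the clause reduces to (!v5). v5 = False.

False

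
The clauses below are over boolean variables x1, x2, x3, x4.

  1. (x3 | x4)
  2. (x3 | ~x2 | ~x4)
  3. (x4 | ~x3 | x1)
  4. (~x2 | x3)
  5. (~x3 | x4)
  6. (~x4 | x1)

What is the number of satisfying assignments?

Satisfying assignments:
  x1=T x2=F x3=F x4=T
  x1=T x2=F x3=T x4=T
  x1=T x2=T x3=T x4=T
That's 3 in total.

3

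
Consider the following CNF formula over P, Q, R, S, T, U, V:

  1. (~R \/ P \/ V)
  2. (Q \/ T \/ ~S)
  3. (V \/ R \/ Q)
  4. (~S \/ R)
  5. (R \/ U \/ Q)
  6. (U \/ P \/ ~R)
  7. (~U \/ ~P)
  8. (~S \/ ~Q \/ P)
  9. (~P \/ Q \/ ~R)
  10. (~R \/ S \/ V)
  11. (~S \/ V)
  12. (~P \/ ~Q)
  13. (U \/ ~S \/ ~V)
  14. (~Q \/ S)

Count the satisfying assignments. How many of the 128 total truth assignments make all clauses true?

Satisfying assignments:
  P=0 Q=0 R=0 S=0 T=0 U=1 V=1
  P=0 Q=0 R=0 S=0 T=1 U=1 V=1
  P=0 Q=0 R=1 S=0 T=0 U=1 V=1
  P=0 Q=0 R=1 S=0 T=1 U=1 V=1
  P=0 Q=0 R=1 S=1 T=1 U=1 V=1
That's 5 in total.

5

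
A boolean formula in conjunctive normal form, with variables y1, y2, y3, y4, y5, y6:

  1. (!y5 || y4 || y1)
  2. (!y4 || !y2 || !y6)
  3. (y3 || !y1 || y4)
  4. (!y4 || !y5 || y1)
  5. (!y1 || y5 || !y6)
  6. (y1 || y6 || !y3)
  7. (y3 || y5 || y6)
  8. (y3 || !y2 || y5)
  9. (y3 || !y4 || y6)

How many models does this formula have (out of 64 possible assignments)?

Split on y1, then y3.
  y1=T, y3=T: 11 of the 16 assignments to (y2,y4,y5,y6) work.
  y1=T, y3=F: remaining (y2,y4,y5,y6) ∈ {(F,T,T,T)} — 1.
  y1=F, y3=T: remaining (y2,y4,y5,y6) ∈ {(F,F,F,T); (F,T,F,T); (T,F,F,T)} — 3.
  y1=F, y3=F: remaining (y2,y4,y5,y6) ∈ {(F,F,F,T); (F,T,F,T)} — 2.
Total: 11 + 1 + 3 + 2 = 17.

17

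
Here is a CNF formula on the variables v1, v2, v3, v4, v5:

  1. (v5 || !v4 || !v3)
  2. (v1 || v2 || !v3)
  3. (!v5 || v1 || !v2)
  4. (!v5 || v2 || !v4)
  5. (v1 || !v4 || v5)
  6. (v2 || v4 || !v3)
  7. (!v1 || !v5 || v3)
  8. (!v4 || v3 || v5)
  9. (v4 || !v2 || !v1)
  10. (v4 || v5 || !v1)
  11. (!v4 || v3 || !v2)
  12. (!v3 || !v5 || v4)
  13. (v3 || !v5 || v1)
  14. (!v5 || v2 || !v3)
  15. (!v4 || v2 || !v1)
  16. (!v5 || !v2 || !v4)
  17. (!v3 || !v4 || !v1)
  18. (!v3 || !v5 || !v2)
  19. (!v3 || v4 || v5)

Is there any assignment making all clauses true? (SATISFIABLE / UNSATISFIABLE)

SATISFIABLE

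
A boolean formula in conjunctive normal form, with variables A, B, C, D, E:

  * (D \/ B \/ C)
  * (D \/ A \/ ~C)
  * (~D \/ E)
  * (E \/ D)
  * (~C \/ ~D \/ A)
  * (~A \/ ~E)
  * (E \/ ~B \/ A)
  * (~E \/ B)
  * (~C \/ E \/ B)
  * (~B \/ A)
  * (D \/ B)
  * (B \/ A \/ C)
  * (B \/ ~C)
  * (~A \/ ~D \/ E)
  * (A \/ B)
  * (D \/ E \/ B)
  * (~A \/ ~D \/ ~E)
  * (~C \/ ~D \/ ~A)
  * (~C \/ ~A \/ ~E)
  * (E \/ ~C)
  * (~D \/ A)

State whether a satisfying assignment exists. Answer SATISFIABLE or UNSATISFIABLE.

UNSATISFIABLE

A = True:
  propagation gives E=False, D=False; an empty clause results — contradiction.
A = False:
  propagation gives B=False; an empty clause results — contradiction.
Every branch closes, so no satisfying assignment exists.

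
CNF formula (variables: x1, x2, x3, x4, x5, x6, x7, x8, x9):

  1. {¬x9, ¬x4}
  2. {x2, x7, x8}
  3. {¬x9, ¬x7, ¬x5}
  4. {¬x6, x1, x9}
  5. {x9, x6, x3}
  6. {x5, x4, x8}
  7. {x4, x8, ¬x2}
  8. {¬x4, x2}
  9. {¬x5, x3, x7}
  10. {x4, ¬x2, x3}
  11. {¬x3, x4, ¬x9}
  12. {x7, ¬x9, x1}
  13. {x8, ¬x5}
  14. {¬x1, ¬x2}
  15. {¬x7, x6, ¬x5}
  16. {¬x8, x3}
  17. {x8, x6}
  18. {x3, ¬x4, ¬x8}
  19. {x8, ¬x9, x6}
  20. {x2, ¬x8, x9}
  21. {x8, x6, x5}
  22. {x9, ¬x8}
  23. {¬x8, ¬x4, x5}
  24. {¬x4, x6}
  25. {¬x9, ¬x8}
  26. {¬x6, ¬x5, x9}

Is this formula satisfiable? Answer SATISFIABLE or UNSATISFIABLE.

UNSATISFIABLE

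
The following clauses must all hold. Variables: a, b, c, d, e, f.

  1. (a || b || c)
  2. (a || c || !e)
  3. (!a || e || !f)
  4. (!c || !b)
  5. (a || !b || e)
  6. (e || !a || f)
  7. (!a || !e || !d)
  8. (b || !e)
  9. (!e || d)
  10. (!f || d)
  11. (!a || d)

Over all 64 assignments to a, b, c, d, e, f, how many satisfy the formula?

3

Satisfying assignments:
  a=0 b=0 c=1 d=0 e=0 f=0
  a=0 b=0 c=1 d=1 e=0 f=0
  a=0 b=0 c=1 d=1 e=0 f=1
Count: 3.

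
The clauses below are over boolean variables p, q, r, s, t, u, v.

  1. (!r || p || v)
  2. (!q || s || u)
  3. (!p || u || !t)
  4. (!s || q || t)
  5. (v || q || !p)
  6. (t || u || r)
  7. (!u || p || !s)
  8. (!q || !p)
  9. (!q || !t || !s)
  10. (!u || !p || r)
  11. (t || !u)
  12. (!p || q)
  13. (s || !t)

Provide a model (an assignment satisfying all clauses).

p=False, q=False, r=True, s=True, t=True, u=False, v=True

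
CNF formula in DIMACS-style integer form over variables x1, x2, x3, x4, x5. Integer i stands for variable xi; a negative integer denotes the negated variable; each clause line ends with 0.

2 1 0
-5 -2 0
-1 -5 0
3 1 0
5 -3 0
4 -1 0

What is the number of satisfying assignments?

2

The models are:
  x1=T x2=F x3=F x4=T x5=F
  x1=T x2=T x3=F x4=T x5=F
That's 2 in total.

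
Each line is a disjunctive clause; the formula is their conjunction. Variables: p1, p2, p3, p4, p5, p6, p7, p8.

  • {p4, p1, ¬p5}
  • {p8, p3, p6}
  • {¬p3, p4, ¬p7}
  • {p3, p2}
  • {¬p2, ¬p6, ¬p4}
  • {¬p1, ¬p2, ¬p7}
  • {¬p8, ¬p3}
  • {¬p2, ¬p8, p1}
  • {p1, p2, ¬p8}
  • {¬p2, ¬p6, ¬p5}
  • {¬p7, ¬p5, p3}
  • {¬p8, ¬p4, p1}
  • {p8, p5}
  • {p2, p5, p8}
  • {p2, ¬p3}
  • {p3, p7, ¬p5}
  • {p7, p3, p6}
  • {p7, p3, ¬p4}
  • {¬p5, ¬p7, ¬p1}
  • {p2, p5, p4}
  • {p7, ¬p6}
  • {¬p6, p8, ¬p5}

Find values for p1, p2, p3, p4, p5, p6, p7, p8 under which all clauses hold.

Set p1 = True and propagate.
Try p2 = True.
  then p7 is forced to False.
  then p6 is forced to False.
  then p3 is forced to True.
  then p8 is forced to False.
  then p5 is forced to True.
p4 is now unconstrained; take p4 = False.
Check each clause:
  1. {p1, ¬p5, p4} — p1 is true.
  2. {p8, p3, p6} — p3 is true.
  3. {p4, ¬p3, ¬p7} — ¬p7 is true.
  4. {p3, p2} — p2 is true.
  5. {¬p6, ¬p4, ¬p2} — ¬p6 is true.
  6. {¬p1, ¬p7, ¬p2} — ¬p7 is true.
  7. {¬p3, ¬p8} — ¬p8 is true.
  8. {p1, ¬p8, ¬p2} — ¬p8 is true.
  9. {p2, p1, ¬p8} — ¬p8 is true.
  10. {¬p5, ¬p2, ¬p6} — ¬p6 is true.
  11. {p3, ¬p5, ¬p7} — ¬p7 is true.
  12. {¬p4, p1, ¬p8} — ¬p8 is true.
  13. {p8, p5} — p5 is true.
  14. {p5, p2, p8} — p2 is true.
  15. {¬p3, p2} — p2 is true.
  16. {¬p5, p7, p3} — p3 is true.
  17. {p3, p6, p7} — p3 is true.
  18. {¬p4, p7, p3} — p3 is true.
  19. {¬p1, ¬p5, ¬p7} — ¬p7 is true.
  20. {p2, p5, p4} — p2 is true.
  21. {¬p6, p7} — ¬p6 is true.
  22. {p8, ¬p6, ¬p5} — ¬p6 is true.

p1 = 1, p2 = 1, p3 = 1, p4 = 0, p5 = 1, p6 = 0, p7 = 0, p8 = 0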